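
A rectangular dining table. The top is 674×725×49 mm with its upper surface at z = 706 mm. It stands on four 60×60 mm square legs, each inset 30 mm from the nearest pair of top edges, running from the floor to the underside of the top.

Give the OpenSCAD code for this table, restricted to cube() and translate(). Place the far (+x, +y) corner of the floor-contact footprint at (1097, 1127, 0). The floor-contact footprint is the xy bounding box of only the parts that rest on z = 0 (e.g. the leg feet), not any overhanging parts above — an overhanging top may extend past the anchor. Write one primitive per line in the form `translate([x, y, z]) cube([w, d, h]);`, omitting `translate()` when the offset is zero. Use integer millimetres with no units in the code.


translate([453, 432, 657]) cube([674, 725, 49]);
translate([483, 462, 0]) cube([60, 60, 657]);
translate([1037, 462, 0]) cube([60, 60, 657]);
translate([483, 1067, 0]) cube([60, 60, 657]);
translate([1037, 1067, 0]) cube([60, 60, 657]);


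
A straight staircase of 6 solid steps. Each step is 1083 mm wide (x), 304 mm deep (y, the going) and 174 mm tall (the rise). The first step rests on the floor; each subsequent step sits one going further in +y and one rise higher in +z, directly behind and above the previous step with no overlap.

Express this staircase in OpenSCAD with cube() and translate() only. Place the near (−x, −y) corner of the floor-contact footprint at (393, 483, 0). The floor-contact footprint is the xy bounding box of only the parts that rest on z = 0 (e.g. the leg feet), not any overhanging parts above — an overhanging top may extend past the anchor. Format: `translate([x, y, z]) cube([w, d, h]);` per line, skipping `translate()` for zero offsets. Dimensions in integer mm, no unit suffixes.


translate([393, 483, 0]) cube([1083, 304, 174]);
translate([393, 787, 174]) cube([1083, 304, 174]);
translate([393, 1091, 348]) cube([1083, 304, 174]);
translate([393, 1395, 522]) cube([1083, 304, 174]);
translate([393, 1699, 696]) cube([1083, 304, 174]);
translate([393, 2003, 870]) cube([1083, 304, 174]);


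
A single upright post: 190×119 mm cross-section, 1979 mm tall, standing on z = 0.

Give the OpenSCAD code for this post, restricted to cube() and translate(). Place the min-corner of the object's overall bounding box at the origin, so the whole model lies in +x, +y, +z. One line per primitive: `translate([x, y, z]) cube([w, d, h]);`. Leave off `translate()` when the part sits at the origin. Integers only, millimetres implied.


cube([190, 119, 1979]);


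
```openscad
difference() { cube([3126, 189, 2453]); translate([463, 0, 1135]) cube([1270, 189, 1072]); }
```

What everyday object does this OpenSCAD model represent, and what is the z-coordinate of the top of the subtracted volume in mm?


A wall with a window opening. The window head height is 2207 mm.

A wall with a rectangular opening subtracted — a window. Sill at z = 1135, opening 1072 mm tall, so the head is at 1135 + 1072 = 2207 mm.


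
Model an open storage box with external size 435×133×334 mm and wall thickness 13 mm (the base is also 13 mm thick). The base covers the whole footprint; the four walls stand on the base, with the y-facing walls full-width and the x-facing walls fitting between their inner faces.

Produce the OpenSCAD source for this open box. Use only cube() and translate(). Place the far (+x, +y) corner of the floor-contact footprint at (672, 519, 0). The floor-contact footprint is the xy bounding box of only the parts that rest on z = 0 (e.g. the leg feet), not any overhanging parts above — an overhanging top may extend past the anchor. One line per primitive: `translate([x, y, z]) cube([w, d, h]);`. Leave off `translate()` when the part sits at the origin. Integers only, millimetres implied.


translate([237, 386, 0]) cube([435, 133, 13]);
translate([237, 386, 13]) cube([435, 13, 321]);
translate([237, 506, 13]) cube([435, 13, 321]);
translate([237, 399, 13]) cube([13, 107, 321]);
translate([659, 399, 13]) cube([13, 107, 321]);


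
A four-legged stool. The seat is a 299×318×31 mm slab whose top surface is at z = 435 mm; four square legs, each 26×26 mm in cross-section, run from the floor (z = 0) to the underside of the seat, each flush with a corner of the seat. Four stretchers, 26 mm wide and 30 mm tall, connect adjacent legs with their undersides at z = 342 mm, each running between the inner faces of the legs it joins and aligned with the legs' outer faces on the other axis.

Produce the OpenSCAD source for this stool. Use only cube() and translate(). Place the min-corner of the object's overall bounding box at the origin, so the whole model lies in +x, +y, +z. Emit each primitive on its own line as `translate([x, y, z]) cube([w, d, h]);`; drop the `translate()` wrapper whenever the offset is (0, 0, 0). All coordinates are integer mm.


translate([0, 0, 404]) cube([299, 318, 31]);
cube([26, 26, 404]);
translate([273, 0, 0]) cube([26, 26, 404]);
translate([0, 292, 0]) cube([26, 26, 404]);
translate([273, 292, 0]) cube([26, 26, 404]);
translate([26, 0, 342]) cube([247, 26, 30]);
translate([26, 292, 342]) cube([247, 26, 30]);
translate([0, 26, 342]) cube([26, 266, 30]);
translate([273, 26, 342]) cube([26, 266, 30]);


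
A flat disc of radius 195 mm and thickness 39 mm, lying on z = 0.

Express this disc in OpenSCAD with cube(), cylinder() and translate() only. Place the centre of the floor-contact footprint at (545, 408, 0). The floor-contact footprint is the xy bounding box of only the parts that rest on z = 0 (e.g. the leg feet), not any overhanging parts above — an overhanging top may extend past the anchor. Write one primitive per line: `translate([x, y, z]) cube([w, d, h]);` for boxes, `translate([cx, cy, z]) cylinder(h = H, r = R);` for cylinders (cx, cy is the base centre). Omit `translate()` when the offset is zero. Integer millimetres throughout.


translate([545, 408, 0]) cylinder(h = 39, r = 195);


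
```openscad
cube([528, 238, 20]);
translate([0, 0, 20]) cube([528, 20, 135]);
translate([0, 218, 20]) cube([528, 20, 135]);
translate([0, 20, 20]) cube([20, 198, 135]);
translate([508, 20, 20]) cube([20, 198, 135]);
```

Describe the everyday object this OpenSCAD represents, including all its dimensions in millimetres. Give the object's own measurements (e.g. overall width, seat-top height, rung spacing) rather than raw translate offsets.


An open-topped rectangular box: outside dimensions 528×238×155 mm, with a uniform wall and base thickness of 20 mm. The base is a full 528×238 slab on the floor; four walls sit on top of the base. The front and back walls (the −y and +y sides) span the full width; the two side walls fit between them.


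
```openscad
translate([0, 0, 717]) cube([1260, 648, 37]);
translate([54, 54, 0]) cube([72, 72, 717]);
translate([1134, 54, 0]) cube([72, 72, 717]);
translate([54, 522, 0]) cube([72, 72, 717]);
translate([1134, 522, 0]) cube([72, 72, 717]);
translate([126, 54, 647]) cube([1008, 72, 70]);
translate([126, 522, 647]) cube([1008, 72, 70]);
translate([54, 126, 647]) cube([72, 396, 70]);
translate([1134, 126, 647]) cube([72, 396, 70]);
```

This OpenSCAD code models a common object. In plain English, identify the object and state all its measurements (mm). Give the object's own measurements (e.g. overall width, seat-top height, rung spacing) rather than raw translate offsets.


A rectangular dining table. The top is 1260×648×37 mm with its upper surface at z = 754 mm. It stands on four 72×72 mm square legs, each inset 54 mm from the nearest pair of top edges, running from the floor to the underside of the top. Four apron rails, 72 mm thick and 70 mm tall, run between adjacent legs with their top edges flush with the underside of the top and their outer faces flush with the legs' outer faces.


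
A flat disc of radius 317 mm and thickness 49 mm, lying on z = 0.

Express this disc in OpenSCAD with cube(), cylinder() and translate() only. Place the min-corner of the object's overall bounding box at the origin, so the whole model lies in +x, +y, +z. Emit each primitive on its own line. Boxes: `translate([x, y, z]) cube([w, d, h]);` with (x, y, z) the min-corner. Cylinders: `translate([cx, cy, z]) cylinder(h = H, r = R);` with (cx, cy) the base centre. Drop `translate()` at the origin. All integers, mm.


translate([317, 317, 0]) cylinder(h = 49, r = 317);


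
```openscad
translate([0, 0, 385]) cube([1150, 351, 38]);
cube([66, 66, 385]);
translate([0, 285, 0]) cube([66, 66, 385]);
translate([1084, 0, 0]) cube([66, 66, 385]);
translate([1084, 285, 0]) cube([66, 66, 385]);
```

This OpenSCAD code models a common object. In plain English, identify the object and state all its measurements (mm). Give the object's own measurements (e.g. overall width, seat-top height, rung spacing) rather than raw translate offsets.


A bench: a 1150×351 mm seat slab, 38 mm thick, top at z = 423 mm, on four 66×66 mm square legs flush with the seat corners and standing on z = 0.


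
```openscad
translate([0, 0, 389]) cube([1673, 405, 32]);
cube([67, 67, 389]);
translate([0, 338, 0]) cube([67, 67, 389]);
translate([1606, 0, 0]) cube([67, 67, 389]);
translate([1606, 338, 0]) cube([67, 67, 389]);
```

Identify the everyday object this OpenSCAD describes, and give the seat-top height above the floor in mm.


A bench. The seat-top height is 421 mm.

A long slab on four corner posts — a bench. The slab sits at z = 389 with thickness 32, so the top is 389 + 32 = 421 mm.


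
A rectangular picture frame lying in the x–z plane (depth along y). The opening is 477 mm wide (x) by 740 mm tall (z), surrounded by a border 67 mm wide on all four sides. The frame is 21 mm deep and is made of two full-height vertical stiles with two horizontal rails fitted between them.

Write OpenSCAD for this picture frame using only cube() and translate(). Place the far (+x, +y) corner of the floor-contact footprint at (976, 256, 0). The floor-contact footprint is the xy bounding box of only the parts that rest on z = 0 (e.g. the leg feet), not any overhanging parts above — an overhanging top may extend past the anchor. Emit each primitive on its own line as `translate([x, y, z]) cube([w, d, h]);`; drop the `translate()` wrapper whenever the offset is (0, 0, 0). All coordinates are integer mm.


translate([365, 235, 0]) cube([67, 21, 874]);
translate([909, 235, 0]) cube([67, 21, 874]);
translate([432, 235, 0]) cube([477, 21, 67]);
translate([432, 235, 807]) cube([477, 21, 67]);


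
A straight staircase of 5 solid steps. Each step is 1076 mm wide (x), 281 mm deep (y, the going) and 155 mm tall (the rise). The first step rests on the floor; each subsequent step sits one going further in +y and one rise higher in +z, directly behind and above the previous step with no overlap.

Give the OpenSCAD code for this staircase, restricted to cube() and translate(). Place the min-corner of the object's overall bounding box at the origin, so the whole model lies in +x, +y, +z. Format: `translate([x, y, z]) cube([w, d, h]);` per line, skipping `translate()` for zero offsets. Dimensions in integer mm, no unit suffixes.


cube([1076, 281, 155]);
translate([0, 281, 155]) cube([1076, 281, 155]);
translate([0, 562, 310]) cube([1076, 281, 155]);
translate([0, 843, 465]) cube([1076, 281, 155]);
translate([0, 1124, 620]) cube([1076, 281, 155]);


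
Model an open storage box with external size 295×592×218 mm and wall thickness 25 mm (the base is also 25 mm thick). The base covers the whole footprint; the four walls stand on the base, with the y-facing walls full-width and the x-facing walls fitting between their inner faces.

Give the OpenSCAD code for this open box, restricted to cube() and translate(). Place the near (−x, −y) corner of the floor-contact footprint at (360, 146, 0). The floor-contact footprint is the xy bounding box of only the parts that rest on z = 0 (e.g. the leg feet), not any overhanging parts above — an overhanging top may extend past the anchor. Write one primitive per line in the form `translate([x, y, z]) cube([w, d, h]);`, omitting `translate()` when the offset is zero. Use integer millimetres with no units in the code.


translate([360, 146, 0]) cube([295, 592, 25]);
translate([360, 146, 25]) cube([295, 25, 193]);
translate([360, 713, 25]) cube([295, 25, 193]);
translate([360, 171, 25]) cube([25, 542, 193]);
translate([630, 171, 25]) cube([25, 542, 193]);


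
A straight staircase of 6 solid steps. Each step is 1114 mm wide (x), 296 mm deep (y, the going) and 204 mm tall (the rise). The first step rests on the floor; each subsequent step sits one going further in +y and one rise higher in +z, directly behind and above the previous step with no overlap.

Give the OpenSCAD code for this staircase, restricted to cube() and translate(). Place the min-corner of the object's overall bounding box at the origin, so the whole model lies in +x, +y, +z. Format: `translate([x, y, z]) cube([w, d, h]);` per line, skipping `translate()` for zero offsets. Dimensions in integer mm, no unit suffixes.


cube([1114, 296, 204]);
translate([0, 296, 204]) cube([1114, 296, 204]);
translate([0, 592, 408]) cube([1114, 296, 204]);
translate([0, 888, 612]) cube([1114, 296, 204]);
translate([0, 1184, 816]) cube([1114, 296, 204]);
translate([0, 1480, 1020]) cube([1114, 296, 204]);


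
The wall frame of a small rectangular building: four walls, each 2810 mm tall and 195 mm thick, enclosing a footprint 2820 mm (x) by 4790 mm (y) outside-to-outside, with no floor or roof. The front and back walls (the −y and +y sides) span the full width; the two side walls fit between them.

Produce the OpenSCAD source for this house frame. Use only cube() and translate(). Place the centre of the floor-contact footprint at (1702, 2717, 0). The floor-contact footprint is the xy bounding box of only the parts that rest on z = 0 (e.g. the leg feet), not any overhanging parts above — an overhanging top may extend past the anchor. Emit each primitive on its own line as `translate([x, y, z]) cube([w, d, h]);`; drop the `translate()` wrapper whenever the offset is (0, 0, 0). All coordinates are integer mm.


translate([292, 322, 0]) cube([2820, 195, 2810]);
translate([292, 4917, 0]) cube([2820, 195, 2810]);
translate([292, 517, 0]) cube([195, 4400, 2810]);
translate([2917, 517, 0]) cube([195, 4400, 2810]);


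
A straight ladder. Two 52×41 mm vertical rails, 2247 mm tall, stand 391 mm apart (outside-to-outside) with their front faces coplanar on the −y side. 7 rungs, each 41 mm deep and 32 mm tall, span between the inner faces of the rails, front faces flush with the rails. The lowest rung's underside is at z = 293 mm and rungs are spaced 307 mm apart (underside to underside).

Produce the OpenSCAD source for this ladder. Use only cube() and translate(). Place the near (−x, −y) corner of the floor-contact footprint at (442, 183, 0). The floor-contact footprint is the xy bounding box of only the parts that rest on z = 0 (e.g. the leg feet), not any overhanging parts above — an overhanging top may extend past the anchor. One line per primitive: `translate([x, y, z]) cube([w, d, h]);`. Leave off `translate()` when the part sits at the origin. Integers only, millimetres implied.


// rung span = 391 - 2*52 = 287
// rung[k] z = 293 + k*307
translate([442, 183, 0]) cube([52, 41, 2247]);
translate([781, 183, 0]) cube([52, 41, 2247]);
translate([494, 183, 293]) cube([287, 41, 32]);
translate([494, 183, 600]) cube([287, 41, 32]);
translate([494, 183, 907]) cube([287, 41, 32]);
translate([494, 183, 1214]) cube([287, 41, 32]);
translate([494, 183, 1521]) cube([287, 41, 32]);
translate([494, 183, 1828]) cube([287, 41, 32]);
translate([494, 183, 2135]) cube([287, 41, 32]);


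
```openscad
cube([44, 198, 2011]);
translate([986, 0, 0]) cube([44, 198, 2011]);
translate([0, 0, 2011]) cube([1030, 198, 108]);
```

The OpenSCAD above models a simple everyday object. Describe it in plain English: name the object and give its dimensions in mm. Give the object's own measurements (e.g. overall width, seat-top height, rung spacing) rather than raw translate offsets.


A door frame. The clear opening is 942 mm wide and 2011 mm high. Two 44 mm wide jambs, 198 mm deep, stand either side of the opening from the floor to the top of the opening. A 108 mm thick head sits across the top of both jambs, spanning the full outside width of the frame.


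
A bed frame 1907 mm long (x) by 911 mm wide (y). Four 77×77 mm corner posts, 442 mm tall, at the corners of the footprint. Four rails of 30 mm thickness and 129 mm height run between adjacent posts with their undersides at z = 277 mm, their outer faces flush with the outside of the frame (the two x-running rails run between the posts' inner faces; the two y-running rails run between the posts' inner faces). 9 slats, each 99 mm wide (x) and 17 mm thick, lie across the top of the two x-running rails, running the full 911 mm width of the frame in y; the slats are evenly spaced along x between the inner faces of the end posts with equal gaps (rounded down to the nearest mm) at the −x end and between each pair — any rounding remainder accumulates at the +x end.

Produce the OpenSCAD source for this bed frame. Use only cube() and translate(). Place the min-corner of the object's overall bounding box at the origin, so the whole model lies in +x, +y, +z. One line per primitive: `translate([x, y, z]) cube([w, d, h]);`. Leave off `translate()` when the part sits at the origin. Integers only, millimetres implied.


// slat z = rail_z + rail_h = 277 + 129 = 406
// slat gap = ⌊(1753 − 9·99) / 10⌋ = 86
cube([77, 77, 442]);
translate([0, 834, 0]) cube([77, 77, 442]);
translate([1830, 0, 0]) cube([77, 77, 442]);
translate([1830, 834, 0]) cube([77, 77, 442]);
translate([77, 0, 277]) cube([1753, 30, 129]);
translate([77, 881, 277]) cube([1753, 30, 129]);
translate([0, 77, 277]) cube([30, 757, 129]);
translate([1877, 77, 277]) cube([30, 757, 129]);
translate([163, 0, 406]) cube([99, 911, 17]);
translate([348, 0, 406]) cube([99, 911, 17]);
translate([533, 0, 406]) cube([99, 911, 17]);
translate([718, 0, 406]) cube([99, 911, 17]);
translate([903, 0, 406]) cube([99, 911, 17]);
translate([1088, 0, 406]) cube([99, 911, 17]);
translate([1273, 0, 406]) cube([99, 911, 17]);
translate([1458, 0, 406]) cube([99, 911, 17]);
translate([1643, 0, 406]) cube([99, 911, 17]);


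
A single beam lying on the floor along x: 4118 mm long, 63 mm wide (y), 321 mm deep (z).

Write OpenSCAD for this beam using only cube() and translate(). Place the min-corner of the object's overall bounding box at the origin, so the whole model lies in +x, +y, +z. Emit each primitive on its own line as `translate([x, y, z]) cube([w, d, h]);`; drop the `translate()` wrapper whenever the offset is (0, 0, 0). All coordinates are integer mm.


cube([4118, 63, 321]);


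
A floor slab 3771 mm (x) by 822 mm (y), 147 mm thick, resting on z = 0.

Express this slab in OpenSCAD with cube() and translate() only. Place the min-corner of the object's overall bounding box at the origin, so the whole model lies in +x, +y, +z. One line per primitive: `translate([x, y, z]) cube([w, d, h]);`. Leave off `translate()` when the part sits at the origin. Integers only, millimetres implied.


cube([3771, 822, 147]);


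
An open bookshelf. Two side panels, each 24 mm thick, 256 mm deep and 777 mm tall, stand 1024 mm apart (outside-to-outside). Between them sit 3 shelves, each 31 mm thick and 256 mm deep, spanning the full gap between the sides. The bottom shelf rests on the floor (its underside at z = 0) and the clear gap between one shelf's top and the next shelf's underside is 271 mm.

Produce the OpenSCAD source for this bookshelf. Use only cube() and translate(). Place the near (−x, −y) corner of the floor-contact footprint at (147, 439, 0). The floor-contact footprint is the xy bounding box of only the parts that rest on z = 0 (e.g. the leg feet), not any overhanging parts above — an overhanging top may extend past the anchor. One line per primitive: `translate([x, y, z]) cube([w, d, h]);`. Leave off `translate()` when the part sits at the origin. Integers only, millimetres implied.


translate([147, 439, 0]) cube([24, 256, 777]);
translate([1147, 439, 0]) cube([24, 256, 777]);
translate([171, 439, 0]) cube([976, 256, 31]);
translate([171, 439, 302]) cube([976, 256, 31]);
translate([171, 439, 604]) cube([976, 256, 31]);


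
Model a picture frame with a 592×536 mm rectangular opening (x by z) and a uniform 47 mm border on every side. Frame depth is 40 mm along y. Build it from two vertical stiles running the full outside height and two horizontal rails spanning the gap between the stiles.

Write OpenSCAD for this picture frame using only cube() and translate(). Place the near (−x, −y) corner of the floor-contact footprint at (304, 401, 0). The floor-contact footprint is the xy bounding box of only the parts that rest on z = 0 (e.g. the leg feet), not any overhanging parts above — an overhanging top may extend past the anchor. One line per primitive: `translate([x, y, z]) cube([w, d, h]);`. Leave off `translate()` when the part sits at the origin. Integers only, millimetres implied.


translate([304, 401, 0]) cube([47, 40, 630]);
translate([943, 401, 0]) cube([47, 40, 630]);
translate([351, 401, 0]) cube([592, 40, 47]);
translate([351, 401, 583]) cube([592, 40, 47]);


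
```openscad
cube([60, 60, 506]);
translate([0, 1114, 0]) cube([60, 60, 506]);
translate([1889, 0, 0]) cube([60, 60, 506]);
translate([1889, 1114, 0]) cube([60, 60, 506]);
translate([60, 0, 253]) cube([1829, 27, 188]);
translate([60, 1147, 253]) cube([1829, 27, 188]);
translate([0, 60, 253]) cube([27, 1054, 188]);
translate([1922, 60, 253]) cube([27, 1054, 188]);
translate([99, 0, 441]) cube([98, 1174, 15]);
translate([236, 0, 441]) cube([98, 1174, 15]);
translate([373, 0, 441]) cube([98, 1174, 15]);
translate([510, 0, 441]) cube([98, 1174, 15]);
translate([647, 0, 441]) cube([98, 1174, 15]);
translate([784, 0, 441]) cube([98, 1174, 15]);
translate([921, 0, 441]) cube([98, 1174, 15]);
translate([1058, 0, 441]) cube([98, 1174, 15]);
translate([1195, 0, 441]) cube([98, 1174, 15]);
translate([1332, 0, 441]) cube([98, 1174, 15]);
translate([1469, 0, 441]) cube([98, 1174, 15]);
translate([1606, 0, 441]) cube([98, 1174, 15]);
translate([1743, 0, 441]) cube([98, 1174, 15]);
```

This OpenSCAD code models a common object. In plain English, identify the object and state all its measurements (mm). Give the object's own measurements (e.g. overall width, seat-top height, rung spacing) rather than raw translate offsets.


A bed frame 1949 mm long (x) by 1174 mm wide (y). Four 60×60 mm corner posts, 506 mm tall, at the corners of the footprint. Four rails of 27 mm thickness and 188 mm height run between adjacent posts with their undersides at z = 253 mm, their outer faces flush with the outside of the frame (the two x-running rails run between the posts' inner faces; the two y-running rails run between the posts' inner faces). 13 slats, each 98 mm wide (x) and 15 mm thick, lie across the top of the two x-running rails, running the full 1174 mm width of the frame in y; along x they sit between the end posts with a 39 mm gap after the −x posts and between neighbouring slats, leaving 48 mm before the +x posts.


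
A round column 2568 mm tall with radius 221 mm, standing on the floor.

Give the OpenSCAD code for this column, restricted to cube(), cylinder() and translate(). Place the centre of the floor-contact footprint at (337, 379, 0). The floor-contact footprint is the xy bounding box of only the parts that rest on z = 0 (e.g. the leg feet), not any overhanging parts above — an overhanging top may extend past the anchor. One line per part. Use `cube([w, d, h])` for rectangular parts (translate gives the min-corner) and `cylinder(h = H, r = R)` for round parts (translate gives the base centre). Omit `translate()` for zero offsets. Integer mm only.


translate([337, 379, 0]) cylinder(h = 2568, r = 221);


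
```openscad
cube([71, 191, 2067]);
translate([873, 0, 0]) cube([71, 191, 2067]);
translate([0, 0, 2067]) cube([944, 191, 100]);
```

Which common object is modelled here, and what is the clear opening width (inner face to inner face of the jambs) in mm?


A door frame. The clear opening width is 802 mm.

Two 2067 mm tall posts with a header on top — a door frame. The left jamb is 71 mm wide at x = 0; the right jamb starts at x = 873. The clear opening is 873 − 71 = 802 mm.


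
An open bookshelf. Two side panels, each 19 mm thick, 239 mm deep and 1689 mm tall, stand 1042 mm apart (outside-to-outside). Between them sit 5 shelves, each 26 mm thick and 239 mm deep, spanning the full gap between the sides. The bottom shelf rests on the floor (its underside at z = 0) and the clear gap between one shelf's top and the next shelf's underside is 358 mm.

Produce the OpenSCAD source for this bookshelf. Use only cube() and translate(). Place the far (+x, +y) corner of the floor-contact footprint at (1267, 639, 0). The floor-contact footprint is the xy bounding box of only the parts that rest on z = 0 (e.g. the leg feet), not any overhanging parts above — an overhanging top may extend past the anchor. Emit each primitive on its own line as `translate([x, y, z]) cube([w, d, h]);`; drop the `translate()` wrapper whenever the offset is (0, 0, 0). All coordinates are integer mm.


translate([225, 400, 0]) cube([19, 239, 1689]);
translate([1248, 400, 0]) cube([19, 239, 1689]);
translate([244, 400, 0]) cube([1004, 239, 26]);
translate([244, 400, 384]) cube([1004, 239, 26]);
translate([244, 400, 768]) cube([1004, 239, 26]);
translate([244, 400, 1152]) cube([1004, 239, 26]);
translate([244, 400, 1536]) cube([1004, 239, 26]);


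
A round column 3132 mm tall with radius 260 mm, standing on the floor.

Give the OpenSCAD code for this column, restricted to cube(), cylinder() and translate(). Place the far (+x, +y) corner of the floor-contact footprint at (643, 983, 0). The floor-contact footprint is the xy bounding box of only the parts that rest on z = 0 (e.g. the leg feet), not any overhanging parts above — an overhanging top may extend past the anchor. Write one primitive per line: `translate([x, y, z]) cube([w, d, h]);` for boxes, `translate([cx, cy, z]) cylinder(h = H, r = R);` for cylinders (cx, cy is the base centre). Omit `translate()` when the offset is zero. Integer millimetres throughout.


translate([383, 723, 0]) cylinder(h = 3132, r = 260);


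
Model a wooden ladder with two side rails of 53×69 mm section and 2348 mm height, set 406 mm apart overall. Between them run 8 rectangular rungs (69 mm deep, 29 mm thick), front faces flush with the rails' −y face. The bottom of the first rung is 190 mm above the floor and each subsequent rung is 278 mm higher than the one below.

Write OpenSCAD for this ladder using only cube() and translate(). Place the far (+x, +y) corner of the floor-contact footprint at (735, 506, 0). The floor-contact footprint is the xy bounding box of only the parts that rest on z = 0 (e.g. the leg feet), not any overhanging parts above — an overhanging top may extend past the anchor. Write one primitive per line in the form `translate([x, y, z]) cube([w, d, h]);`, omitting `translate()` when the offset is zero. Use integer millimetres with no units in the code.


translate([329, 437, 0]) cube([53, 69, 2348]);
translate([682, 437, 0]) cube([53, 69, 2348]);
translate([382, 437, 190]) cube([300, 69, 29]);
translate([382, 437, 468]) cube([300, 69, 29]);
translate([382, 437, 746]) cube([300, 69, 29]);
translate([382, 437, 1024]) cube([300, 69, 29]);
translate([382, 437, 1302]) cube([300, 69, 29]);
translate([382, 437, 1580]) cube([300, 69, 29]);
translate([382, 437, 1858]) cube([300, 69, 29]);
translate([382, 437, 2136]) cube([300, 69, 29]);


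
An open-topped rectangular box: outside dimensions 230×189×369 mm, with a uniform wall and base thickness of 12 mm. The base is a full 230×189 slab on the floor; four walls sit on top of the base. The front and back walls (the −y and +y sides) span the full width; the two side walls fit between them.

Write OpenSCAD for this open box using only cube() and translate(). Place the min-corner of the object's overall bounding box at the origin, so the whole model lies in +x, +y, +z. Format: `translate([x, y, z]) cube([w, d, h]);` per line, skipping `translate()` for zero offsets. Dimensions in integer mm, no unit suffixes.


cube([230, 189, 12]);
translate([0, 0, 12]) cube([230, 12, 357]);
translate([0, 177, 12]) cube([230, 12, 357]);
translate([0, 12, 12]) cube([12, 165, 357]);
translate([218, 12, 12]) cube([12, 165, 357]);


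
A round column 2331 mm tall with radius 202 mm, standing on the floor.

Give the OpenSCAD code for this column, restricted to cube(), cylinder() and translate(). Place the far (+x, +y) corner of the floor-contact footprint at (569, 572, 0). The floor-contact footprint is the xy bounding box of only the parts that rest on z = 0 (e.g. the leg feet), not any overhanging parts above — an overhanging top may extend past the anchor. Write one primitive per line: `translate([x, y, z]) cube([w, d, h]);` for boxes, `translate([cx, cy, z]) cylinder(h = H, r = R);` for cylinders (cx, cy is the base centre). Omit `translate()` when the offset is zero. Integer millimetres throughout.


translate([367, 370, 0]) cylinder(h = 2331, r = 202);


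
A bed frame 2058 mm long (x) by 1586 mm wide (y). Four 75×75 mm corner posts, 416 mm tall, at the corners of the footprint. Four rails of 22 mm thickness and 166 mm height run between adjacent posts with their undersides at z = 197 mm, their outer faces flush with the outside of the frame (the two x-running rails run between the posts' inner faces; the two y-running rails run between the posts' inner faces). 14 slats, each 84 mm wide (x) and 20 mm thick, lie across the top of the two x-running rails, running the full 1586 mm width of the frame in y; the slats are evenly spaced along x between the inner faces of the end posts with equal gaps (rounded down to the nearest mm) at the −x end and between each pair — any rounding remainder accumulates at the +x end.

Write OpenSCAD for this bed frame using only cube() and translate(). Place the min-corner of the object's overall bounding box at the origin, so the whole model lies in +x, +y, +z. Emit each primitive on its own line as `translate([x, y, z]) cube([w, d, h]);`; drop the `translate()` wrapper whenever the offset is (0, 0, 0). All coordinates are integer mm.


cube([75, 75, 416]);
translate([0, 1511, 0]) cube([75, 75, 416]);
translate([1983, 0, 0]) cube([75, 75, 416]);
translate([1983, 1511, 0]) cube([75, 75, 416]);
translate([75, 0, 197]) cube([1908, 22, 166]);
translate([75, 1564, 197]) cube([1908, 22, 166]);
translate([0, 75, 197]) cube([22, 1436, 166]);
translate([2036, 75, 197]) cube([22, 1436, 166]);
translate([123, 0, 363]) cube([84, 1586, 20]);
translate([255, 0, 363]) cube([84, 1586, 20]);
translate([387, 0, 363]) cube([84, 1586, 20]);
translate([519, 0, 363]) cube([84, 1586, 20]);
translate([651, 0, 363]) cube([84, 1586, 20]);
translate([783, 0, 363]) cube([84, 1586, 20]);
translate([915, 0, 363]) cube([84, 1586, 20]);
translate([1047, 0, 363]) cube([84, 1586, 20]);
translate([1179, 0, 363]) cube([84, 1586, 20]);
translate([1311, 0, 363]) cube([84, 1586, 20]);
translate([1443, 0, 363]) cube([84, 1586, 20]);
translate([1575, 0, 363]) cube([84, 1586, 20]);
translate([1707, 0, 363]) cube([84, 1586, 20]);
translate([1839, 0, 363]) cube([84, 1586, 20]);


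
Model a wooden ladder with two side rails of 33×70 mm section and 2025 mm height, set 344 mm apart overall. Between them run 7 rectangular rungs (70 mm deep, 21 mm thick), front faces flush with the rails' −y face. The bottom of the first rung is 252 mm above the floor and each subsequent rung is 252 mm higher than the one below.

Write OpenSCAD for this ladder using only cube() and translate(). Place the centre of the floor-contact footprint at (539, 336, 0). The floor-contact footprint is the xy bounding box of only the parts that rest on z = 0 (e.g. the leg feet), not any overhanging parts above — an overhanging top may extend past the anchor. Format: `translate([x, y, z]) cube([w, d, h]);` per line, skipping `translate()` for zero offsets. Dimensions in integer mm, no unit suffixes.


translate([367, 301, 0]) cube([33, 70, 2025]);
translate([678, 301, 0]) cube([33, 70, 2025]);
translate([400, 301, 252]) cube([278, 70, 21]);
translate([400, 301, 504]) cube([278, 70, 21]);
translate([400, 301, 756]) cube([278, 70, 21]);
translate([400, 301, 1008]) cube([278, 70, 21]);
translate([400, 301, 1260]) cube([278, 70, 21]);
translate([400, 301, 1512]) cube([278, 70, 21]);
translate([400, 301, 1764]) cube([278, 70, 21]);


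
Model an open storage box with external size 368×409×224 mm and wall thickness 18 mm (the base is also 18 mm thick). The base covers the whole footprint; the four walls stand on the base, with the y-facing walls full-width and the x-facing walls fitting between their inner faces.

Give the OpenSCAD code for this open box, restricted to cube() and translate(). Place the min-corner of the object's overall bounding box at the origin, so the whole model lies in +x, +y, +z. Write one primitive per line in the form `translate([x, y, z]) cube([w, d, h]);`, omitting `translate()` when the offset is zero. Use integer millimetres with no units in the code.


cube([368, 409, 18]);
translate([0, 0, 18]) cube([368, 18, 206]);
translate([0, 391, 18]) cube([368, 18, 206]);
translate([0, 18, 18]) cube([18, 373, 206]);
translate([350, 18, 18]) cube([18, 373, 206]);


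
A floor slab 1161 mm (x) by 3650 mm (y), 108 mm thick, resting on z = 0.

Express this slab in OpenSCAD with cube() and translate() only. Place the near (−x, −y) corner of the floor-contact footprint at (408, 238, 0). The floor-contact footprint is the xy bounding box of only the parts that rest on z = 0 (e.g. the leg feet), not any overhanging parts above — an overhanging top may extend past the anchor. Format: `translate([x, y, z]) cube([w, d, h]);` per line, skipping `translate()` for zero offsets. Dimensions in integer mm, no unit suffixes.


translate([408, 238, 0]) cube([1161, 3650, 108]);


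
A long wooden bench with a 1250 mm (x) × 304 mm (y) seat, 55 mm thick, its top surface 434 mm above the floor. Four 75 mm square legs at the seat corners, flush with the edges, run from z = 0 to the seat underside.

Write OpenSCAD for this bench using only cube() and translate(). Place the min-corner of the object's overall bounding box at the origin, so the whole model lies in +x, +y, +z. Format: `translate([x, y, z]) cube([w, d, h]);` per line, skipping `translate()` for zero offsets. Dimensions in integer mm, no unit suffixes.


// leg_h = 434 − 55 = 379
translate([0, 0, 379]) cube([1250, 304, 55]);
cube([75, 75, 379]);
translate([0, 229, 0]) cube([75, 75, 379]);
translate([1175, 0, 0]) cube([75, 75, 379]);
translate([1175, 229, 0]) cube([75, 75, 379]);


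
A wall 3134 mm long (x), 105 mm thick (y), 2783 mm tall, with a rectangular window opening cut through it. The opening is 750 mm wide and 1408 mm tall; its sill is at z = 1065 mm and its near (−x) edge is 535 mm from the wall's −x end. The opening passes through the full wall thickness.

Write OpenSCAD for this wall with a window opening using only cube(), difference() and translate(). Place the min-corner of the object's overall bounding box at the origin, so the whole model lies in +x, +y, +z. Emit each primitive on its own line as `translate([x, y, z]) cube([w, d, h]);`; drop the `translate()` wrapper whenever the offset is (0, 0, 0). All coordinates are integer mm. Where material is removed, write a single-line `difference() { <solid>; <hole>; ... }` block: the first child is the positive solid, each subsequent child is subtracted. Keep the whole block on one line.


difference() { cube([3134, 105, 2783]); translate([535, 0, 1065]) cube([750, 105, 1408]); }


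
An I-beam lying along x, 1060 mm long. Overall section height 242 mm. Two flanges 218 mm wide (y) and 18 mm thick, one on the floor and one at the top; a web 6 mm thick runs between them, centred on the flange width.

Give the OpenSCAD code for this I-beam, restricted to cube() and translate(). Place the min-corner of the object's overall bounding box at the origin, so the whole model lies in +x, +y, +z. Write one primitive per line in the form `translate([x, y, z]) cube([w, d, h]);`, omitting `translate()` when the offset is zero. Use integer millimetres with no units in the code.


cube([1060, 218, 18]);
translate([0, 106, 18]) cube([1060, 6, 206]);
translate([0, 0, 224]) cube([1060, 218, 18]);


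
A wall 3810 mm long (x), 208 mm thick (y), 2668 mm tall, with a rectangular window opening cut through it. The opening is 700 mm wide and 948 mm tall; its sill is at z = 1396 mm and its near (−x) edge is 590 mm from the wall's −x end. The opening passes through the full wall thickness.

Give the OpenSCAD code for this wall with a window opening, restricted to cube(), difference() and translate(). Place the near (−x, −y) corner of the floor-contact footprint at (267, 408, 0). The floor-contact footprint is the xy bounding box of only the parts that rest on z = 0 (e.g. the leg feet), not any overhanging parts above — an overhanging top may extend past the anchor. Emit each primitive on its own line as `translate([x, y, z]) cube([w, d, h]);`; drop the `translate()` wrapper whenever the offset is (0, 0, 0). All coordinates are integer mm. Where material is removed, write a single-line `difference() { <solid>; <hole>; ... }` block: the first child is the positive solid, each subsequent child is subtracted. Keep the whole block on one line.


difference() { translate([267, 408, 0]) cube([3810, 208, 2668]); translate([857, 408, 1396]) cube([700, 208, 948]); }


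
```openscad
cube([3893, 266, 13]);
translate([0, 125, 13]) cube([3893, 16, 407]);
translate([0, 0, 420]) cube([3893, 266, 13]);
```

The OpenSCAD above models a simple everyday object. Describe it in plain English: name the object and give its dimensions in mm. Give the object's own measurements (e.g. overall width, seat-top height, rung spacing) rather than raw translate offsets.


An I-beam lying along x, 3893 mm long. Overall section height 433 mm. Two flanges 266 mm wide (y) and 13 mm thick, one on the floor and one at the top; a web 16 mm thick runs between them, centred on the flange width.


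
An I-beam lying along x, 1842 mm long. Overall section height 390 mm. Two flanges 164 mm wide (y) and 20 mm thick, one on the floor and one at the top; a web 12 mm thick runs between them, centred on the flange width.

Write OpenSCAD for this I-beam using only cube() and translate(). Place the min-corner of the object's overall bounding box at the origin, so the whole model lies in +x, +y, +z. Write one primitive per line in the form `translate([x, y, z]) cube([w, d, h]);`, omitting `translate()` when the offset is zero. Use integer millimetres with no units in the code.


cube([1842, 164, 20]);
translate([0, 76, 20]) cube([1842, 12, 350]);
translate([0, 0, 370]) cube([1842, 164, 20]);


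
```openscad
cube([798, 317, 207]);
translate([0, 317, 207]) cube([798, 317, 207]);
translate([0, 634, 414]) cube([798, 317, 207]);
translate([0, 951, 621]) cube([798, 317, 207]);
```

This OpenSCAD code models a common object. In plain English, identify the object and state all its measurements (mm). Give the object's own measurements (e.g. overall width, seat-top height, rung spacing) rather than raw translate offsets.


A straight staircase of 4 solid steps. Each step is 798 mm wide (x), 317 mm deep (y, the going) and 207 mm tall (the rise). The first step rests on the floor; each subsequent step sits one going further in +y and one rise higher in +z, directly behind and above the previous step with no overlap.


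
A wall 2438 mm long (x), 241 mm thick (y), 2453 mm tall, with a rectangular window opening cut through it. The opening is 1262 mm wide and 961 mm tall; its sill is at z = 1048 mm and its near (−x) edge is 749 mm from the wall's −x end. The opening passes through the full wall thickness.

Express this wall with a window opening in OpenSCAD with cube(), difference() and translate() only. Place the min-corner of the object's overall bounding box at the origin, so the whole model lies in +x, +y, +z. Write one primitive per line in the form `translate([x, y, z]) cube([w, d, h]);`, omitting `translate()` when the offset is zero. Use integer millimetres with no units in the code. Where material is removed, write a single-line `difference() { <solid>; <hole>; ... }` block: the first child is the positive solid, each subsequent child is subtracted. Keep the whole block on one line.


difference() { cube([2438, 241, 2453]); translate([749, 0, 1048]) cube([1262, 241, 961]); }
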